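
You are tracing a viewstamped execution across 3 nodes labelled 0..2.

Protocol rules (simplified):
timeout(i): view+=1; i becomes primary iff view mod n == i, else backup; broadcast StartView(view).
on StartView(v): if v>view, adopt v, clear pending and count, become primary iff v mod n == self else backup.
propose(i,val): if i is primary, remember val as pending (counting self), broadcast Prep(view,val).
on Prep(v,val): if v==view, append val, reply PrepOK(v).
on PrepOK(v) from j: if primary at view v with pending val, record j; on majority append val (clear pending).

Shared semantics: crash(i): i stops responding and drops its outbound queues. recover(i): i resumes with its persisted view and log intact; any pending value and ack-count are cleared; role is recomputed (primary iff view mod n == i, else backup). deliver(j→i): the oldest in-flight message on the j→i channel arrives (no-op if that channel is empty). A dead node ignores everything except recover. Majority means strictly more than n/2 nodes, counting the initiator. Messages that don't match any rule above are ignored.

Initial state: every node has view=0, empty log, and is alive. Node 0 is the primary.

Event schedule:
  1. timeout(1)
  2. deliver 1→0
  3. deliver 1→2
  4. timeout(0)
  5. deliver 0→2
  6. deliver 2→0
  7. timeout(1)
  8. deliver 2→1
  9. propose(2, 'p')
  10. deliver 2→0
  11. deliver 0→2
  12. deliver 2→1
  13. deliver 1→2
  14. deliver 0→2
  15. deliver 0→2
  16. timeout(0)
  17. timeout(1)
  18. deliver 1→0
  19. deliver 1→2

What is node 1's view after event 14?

step 1 timeout(1): 1={prim,v=1,log=-}
step 2 deliver 1→0: 0={back,v=1,log=-}
step 3 deliver 1→2: 2={back,v=1,log=-}
step 4 timeout(0): 0={back,v=2,log=-}
step 5 deliver 0→2: 2={prim,v=2,log=-}
step 6 deliver 2→0: —
step 7 timeout(1): 1={back,v=2,log=-}
step 8 deliver 2→1: —
step 9 propose(2,'p'): —
step 10 deliver 2→0: 0={back,v=2,log=p}
step 11 deliver 0→2: 2={prim,v=2,log=p}
step 12 deliver 2→1: 1={back,v=2,log=p}
step 13 deliver 1→2: —
step 14 deliver 0→2: —

2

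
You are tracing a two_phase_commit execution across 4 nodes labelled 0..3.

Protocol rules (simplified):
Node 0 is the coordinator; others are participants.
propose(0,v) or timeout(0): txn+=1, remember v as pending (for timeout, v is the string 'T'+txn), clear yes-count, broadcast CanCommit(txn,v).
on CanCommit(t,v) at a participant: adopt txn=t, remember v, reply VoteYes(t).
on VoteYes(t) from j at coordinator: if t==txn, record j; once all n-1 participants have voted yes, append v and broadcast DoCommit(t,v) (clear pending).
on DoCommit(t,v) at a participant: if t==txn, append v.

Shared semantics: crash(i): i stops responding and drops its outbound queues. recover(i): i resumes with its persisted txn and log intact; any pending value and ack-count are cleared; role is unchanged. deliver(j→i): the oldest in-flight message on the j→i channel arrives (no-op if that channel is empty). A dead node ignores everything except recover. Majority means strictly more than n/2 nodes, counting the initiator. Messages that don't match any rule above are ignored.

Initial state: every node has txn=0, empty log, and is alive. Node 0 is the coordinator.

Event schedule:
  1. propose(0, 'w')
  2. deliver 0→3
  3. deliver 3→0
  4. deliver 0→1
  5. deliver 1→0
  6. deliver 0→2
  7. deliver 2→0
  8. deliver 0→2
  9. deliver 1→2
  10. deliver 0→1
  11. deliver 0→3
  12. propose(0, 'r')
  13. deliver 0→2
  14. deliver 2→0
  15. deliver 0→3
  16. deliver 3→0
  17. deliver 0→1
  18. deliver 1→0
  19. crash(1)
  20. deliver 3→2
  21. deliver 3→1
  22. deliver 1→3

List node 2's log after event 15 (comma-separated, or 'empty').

w

step 1 propose(0,'w'): 0={coor,t=1,log=-}
step 2 deliver 0→3: 3={part,t=1,log=-}
step 3 deliver 3→0: —
step 4 deliver 0→1: 1={part,t=1,log=-}
step 5 deliver 1→0: —
step 6 deliver 0→2: 2={part,t=1,log=-}
step 7 deliver 2→0: 0={coor,t=1,log=w}
step 8 deliver 0→2: 2={part,t=1,log=w}
step 9 deliver 1→2: —
step 10 deliver 0→1: 1={part,t=1,log=w}
step 11 deliver 0→3: 3={part,t=1,log=w}
step 12 propose(0,'r'): 0={coor,t=2,log=w}
step 13 deliver 0→2: 2={part,t=2,log=w}
step 14 deliver 2→0: —
step 15 deliver 0→3: 3={part,t=2,log=w}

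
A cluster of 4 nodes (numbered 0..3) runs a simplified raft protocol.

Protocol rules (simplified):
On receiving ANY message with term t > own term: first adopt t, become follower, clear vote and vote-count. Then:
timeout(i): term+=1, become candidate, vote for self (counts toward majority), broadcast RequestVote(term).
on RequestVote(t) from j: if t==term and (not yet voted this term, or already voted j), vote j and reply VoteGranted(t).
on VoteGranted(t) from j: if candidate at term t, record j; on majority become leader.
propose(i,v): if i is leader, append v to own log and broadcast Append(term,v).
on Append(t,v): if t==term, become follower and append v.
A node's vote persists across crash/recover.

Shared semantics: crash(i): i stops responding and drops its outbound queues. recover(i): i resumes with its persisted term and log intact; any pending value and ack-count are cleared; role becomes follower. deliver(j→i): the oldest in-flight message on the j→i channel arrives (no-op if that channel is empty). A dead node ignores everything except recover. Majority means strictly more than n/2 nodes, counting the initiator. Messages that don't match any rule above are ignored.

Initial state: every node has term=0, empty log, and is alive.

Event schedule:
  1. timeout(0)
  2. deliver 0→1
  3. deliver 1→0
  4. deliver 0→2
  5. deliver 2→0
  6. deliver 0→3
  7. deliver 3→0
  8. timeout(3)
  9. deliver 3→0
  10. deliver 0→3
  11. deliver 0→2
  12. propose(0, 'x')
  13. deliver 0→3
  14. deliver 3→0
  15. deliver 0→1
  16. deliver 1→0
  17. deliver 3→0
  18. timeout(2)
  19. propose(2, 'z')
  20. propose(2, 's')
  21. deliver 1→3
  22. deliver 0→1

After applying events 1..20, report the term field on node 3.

step 1 timeout(0): 0={cand,t=1,log=-}
step 2 deliver 0→1: 1={foll,t=1,log=-}
step 3 deliver 1→0: —
step 4 deliver 0→2: 2={foll,t=1,log=-}
step 5 deliver 2→0: 0={lead,t=1,log=-}
step 6 deliver 0→3: 3={foll,t=1,log=-}
step 7 deliver 3→0: —
step 8 timeout(3): 3={cand,t=2,log=-}
step 9 deliver 3→0: 0={foll,t=2,log=-}
step 10 deliver 0→3: —
step 11 deliver 0→2: —
step 12 propose(0,'x'): —
step 13 deliver 0→3: —
step 14 deliver 3→0: —
step 15 deliver 0→1: —
step 16 deliver 1→0: —
step 17 deliver 3→0: —
step 18 timeout(2): 2={cand,t=2,log=-}
step 19 propose(2,'z'): —
step 20 propose(2,'s'): —

2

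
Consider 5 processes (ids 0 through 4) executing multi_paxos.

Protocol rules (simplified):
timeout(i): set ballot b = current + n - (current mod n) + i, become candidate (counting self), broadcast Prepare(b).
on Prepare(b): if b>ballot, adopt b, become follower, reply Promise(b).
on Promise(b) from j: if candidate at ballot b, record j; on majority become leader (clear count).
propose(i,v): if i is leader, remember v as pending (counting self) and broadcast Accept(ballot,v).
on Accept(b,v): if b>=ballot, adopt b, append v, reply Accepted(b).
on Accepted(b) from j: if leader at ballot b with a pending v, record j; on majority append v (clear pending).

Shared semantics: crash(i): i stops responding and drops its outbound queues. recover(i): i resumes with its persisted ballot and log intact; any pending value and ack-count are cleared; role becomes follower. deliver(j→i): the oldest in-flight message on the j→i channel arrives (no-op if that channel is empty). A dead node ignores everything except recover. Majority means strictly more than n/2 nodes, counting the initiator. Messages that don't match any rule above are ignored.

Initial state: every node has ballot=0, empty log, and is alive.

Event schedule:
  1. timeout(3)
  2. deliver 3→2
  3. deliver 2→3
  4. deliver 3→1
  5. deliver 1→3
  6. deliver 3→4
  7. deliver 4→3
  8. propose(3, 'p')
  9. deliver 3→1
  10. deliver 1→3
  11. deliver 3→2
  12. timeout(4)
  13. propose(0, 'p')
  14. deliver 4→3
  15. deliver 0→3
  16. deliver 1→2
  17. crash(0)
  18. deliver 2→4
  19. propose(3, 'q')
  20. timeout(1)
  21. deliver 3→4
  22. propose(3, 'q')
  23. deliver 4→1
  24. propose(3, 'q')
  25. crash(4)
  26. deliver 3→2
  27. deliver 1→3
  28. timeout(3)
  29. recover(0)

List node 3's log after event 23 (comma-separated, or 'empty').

after 1 — timeout(3): n3:cand/b8/[-]
after 2 — deliver 3→2: n2:foll/b8/[-]
after 3 — deliver 2→3: ·
after 4 — deliver 3→1: n1:foll/b8/[-]
after 5 — deliver 1→3: n3:lead/b8/[-]
after 6 — deliver 3→4: n4:foll/b8/[-]
after 7 — deliver 4→3: ·
after 8 — propose(3,'p'): ·
after 9 — deliver 3→1: n1:foll/b8/[p]
after 10 — deliver 1→3: ·
after 11 — deliver 3→2: n2:foll/b8/[p]
after 12 — timeout(4): n4:cand/b14/[-]
after 13 — propose(0,'p'): ·
after 14 — deliver 4→3: n3:foll/b14/[-]
after 15 — deliver 0→3: ·
after 16 — deliver 1→2: ·
after 17 — crash(0): n0:✗foll/b0/[-]
after 18 — deliver 2→4: ·
after 19 — propose(3,'q'): ·
after 20 — timeout(1): n1:cand/b11/[p]
after 21 — deliver 3→4: ·
after 22 — propose(3,'q'): ·
after 23 — deliver 4→1: n1:foll/b14/[p]

empty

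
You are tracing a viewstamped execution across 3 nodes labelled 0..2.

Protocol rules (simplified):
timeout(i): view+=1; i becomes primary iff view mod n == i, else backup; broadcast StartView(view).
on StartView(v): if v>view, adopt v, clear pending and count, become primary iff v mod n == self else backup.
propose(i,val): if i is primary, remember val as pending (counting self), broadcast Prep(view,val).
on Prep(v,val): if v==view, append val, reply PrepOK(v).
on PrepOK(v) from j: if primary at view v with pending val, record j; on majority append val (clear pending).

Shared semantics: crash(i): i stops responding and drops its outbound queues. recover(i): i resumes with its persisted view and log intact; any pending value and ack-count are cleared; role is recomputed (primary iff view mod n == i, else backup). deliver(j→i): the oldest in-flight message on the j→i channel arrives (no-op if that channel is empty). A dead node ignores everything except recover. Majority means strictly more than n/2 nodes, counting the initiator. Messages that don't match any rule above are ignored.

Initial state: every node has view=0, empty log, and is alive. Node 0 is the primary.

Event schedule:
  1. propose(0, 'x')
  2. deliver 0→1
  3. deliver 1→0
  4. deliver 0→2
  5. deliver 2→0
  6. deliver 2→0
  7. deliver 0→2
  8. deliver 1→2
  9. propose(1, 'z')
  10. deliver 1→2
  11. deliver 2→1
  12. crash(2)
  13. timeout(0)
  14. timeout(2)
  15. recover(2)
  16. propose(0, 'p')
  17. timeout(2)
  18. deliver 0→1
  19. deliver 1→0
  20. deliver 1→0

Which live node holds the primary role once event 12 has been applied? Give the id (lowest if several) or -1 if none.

after 1 — propose(0,'x'): ·
after 2 — deliver 0→1: n1:back/v0/[x]
after 3 — deliver 1→0: n0:prim/v0/[x]
after 4 — deliver 0→2: n2:back/v0/[x]
after 5 — deliver 2→0: ·
after 6 — deliver 2→0: ·
after 7 — deliver 0→2: ·
after 8 — deliver 1→2: ·
after 9 — propose(1,'z'): ·
after 10 — deliver 1→2: ·
after 11 — deliver 2→1: ·
after 12 — crash(2): n2:✗back/v0/[x]

0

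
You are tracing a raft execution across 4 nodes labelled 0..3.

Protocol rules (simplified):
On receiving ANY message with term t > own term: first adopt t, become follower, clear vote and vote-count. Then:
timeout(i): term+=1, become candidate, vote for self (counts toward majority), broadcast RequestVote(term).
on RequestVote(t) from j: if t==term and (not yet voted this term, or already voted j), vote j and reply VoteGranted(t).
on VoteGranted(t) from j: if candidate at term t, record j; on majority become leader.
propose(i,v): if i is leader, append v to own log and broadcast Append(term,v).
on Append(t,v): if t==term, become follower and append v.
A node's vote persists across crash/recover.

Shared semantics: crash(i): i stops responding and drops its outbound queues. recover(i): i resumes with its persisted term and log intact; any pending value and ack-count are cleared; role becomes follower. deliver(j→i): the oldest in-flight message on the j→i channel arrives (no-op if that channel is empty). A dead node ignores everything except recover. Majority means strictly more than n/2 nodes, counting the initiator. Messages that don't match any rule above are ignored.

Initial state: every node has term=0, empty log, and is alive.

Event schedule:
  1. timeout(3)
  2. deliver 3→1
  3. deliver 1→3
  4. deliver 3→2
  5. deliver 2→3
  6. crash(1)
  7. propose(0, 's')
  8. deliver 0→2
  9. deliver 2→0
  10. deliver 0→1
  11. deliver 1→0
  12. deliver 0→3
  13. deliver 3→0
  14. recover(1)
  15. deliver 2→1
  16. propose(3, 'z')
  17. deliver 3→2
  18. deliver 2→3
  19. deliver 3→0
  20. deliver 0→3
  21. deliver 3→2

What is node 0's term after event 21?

[1] timeout(3) → N3(cand t1 [-])
[2] deliver 3→1 → N1(foll t1 [-])
[3] deliver 1→3 → ∅
[4] deliver 3→2 → N2(foll t1 [-])
[5] deliver 2→3 → N3(lead t1 [-])
[6] crash(1) → N1(✗foll t1 [-])
[7] propose(0,'s') → ∅
[8] deliver 0→2 → ∅
[9] deliver 2→0 → ∅
[10] deliver 0→1 → ∅
[11] deliver 1→0 → ∅
[12] deliver 0→3 → ∅
[13] deliver 3→0 → N0(foll t1 [-])
[14] recover(1) → N1(foll t1 [-])
[15] deliver 2→1 → ∅
[16] propose(3,'z') → N3(lead t1 [z])
[17] deliver 3→2 → N2(foll t1 [z])
[18] deliver 2→3 → ∅
[19] deliver 3→0 → N0(foll t1 [z])
[20] deliver 0→3 → ∅
[21] deliver 3→2 → ∅

1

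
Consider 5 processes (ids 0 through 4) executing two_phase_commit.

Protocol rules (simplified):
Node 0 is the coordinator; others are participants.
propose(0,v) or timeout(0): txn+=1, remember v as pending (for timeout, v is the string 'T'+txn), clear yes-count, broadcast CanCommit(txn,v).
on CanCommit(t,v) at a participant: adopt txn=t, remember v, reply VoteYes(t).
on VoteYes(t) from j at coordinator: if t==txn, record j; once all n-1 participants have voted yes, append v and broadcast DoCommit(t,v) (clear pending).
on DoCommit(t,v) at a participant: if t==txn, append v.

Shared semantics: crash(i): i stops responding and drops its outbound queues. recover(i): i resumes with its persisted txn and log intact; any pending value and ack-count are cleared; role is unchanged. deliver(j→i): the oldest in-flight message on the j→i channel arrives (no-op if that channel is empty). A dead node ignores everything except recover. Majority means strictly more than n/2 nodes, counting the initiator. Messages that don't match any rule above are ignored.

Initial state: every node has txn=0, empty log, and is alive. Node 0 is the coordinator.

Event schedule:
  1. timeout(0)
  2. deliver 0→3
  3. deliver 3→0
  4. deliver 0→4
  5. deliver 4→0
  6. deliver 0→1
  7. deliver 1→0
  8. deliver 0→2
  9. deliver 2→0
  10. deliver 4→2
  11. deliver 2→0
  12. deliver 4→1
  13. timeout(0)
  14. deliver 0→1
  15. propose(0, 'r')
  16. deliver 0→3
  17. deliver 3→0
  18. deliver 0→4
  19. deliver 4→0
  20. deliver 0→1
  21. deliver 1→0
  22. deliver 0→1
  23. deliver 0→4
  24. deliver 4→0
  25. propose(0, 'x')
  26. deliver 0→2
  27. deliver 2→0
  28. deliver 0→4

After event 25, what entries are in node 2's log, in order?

empty

after 1 — timeout(0): n0:coor/t1/[-]
after 2 — deliver 0→3: n3:part/t1/[-]
after 3 — deliver 3→0: ·
after 4 — deliver 0→4: n4:part/t1/[-]
after 5 — deliver 4→0: ·
after 6 — deliver 0→1: n1:part/t1/[-]
after 7 — deliver 1→0: ·
after 8 — deliver 0→2: n2:part/t1/[-]
after 9 — deliver 2→0: n0:coor/t1/[T1]
after 10 — deliver 4→2: ·
after 11 — deliver 2→0: ·
after 12 — deliver 4→1: ·
after 13 — timeout(0): n0:coor/t2/[T1]
after 14 — deliver 0→1: n1:part/t1/[T1]
after 15 — propose(0,'r'): n0:coor/t3/[T1]
after 16 — deliver 0→3: n3:part/t1/[T1]
after 17 — deliver 3→0: ·
after 18 — deliver 0→4: n4:part/t1/[T1]
after 19 — deliver 4→0: ·
after 20 — deliver 0→1: n1:part/t2/[T1]
after 21 — deliver 1→0: ·
after 22 — deliver 0→1: n1:part/t3/[T1]
after 23 — deliver 0→4: n4:part/t2/[T1]
after 24 — deliver 4→0: ·
after 25 — propose(0,'x'): n0:coor/t4/[T1]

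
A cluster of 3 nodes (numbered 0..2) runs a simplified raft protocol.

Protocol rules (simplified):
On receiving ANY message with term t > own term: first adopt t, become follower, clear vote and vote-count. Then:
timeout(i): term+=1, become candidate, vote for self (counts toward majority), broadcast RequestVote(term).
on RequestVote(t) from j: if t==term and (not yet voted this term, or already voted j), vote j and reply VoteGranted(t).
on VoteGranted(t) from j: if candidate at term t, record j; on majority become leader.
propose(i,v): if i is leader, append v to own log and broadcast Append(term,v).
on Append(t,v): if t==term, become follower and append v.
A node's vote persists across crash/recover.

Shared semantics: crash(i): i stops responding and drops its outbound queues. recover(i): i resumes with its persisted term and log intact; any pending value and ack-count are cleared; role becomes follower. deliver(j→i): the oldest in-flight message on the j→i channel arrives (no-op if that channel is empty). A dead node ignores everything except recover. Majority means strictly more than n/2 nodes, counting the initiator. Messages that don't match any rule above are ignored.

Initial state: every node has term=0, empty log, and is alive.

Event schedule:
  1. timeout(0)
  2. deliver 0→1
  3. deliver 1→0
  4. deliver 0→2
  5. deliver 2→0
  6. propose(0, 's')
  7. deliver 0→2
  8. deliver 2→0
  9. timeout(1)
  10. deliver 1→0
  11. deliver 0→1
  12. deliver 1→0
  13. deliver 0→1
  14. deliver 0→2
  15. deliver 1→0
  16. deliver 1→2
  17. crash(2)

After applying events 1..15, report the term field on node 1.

1. timeout(0):  <0:cand t1 ->
2. deliver 0→1:  <1:foll t1 ->
3. deliver 1→0:  <0:lead t1 ->
4. deliver 0→2:  <2:foll t1 ->
5. deliver 2→0:  nop
6. propose(0,'s'):  <0:lead t1 s>
7. deliver 0→2:  <2:foll t1 s>
8. deliver 2→0:  nop
9. timeout(1):  <1:cand t2 ->
10. deliver 1→0:  <0:foll t2 s>
11. deliver 0→1:  nop
12. deliver 1→0:  nop
13. deliver 0→1:  <1:lead t2 ->
14. deliver 0→2:  nop
15. deliver 1→0:  nop

2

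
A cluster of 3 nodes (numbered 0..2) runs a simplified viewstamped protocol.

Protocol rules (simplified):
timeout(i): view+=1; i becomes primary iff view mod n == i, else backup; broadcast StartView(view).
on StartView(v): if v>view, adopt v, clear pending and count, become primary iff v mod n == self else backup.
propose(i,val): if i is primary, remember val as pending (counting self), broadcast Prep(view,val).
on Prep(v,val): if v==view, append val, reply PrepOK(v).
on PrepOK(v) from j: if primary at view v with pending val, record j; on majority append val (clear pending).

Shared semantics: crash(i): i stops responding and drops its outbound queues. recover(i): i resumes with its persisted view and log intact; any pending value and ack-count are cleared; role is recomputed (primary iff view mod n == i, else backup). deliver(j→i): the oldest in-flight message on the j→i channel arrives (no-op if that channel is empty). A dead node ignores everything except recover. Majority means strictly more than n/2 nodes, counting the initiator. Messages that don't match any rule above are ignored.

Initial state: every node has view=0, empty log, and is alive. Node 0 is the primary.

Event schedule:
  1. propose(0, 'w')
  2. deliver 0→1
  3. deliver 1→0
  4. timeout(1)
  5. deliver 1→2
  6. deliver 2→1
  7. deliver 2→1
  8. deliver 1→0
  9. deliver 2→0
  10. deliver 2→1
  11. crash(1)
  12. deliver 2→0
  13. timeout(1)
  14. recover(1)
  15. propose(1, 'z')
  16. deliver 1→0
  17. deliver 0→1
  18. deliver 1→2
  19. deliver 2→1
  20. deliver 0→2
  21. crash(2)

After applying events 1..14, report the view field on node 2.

e1 propose(0,'w'): ·
e2 deliver 0→1: 1[back,v=0,w]
e3 deliver 1→0: 0[prim,v=0,w]
e4 timeout(1): 1[prim,v=1,w]
e5 deliver 1→2: 2[back,v=1,-]
e6 deliver 2→1: ·
e7 deliver 2→1: ·
e8 deliver 1→0: 0[back,v=1,w]
e9 deliver 2→0: ·
e10 deliver 2→1: ·
e11 crash(1): 1[✗prim,v=1,w]
e12 deliver 2→0: ·
e13 timeout(1): ·
e14 recover(1): 1[prim,v=1,w]

1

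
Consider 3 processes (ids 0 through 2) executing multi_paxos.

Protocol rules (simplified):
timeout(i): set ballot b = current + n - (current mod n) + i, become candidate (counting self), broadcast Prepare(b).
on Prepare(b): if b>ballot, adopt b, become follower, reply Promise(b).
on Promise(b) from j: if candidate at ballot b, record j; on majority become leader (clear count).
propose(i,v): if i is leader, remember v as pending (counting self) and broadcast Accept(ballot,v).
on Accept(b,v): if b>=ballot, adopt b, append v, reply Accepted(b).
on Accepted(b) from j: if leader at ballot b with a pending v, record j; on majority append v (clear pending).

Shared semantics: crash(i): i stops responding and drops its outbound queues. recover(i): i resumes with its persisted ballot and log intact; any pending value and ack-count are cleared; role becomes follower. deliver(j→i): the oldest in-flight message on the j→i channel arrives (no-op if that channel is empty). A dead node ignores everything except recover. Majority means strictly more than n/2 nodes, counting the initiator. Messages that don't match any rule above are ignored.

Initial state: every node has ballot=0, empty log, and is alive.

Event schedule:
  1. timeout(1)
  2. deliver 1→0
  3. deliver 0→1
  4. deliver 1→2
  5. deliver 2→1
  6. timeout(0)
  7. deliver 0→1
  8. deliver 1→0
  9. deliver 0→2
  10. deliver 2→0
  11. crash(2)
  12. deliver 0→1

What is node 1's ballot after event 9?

1. timeout(1):  <1:cand b4 ->
2. deliver 1→0:  <0:foll b4 ->
3. deliver 0→1:  <1:lead b4 ->
4. deliver 1→2:  <2:foll b4 ->
5. deliver 2→1:  nop
6. timeout(0):  <0:cand b6 ->
7. deliver 0→1:  <1:foll b6 ->
8. deliver 1→0:  <0:lead b6 ->
9. deliver 0→2:  <2:foll b6 ->

6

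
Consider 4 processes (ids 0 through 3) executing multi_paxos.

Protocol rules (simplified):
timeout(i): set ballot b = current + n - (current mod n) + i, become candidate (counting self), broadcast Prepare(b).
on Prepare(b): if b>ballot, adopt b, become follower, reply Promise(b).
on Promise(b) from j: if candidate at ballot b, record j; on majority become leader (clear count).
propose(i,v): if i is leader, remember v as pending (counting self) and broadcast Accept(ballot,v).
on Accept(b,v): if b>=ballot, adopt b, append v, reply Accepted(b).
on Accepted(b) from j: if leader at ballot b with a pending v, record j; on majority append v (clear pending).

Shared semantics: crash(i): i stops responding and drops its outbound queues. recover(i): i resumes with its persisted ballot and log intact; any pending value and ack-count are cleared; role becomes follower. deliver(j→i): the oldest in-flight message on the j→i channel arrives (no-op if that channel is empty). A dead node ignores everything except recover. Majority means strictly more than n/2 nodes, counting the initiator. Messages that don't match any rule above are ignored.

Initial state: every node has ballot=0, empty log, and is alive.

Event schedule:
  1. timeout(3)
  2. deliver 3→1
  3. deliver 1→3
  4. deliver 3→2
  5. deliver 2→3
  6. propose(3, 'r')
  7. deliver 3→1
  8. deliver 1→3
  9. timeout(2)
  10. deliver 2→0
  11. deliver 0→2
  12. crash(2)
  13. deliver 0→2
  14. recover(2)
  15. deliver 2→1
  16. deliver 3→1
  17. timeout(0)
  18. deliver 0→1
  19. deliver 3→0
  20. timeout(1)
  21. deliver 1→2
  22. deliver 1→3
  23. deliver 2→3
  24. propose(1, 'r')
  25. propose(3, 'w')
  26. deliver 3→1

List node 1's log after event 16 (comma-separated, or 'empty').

r

step 1 timeout(3): 3={cand,b=7,log=-}
step 2 deliver 3→1: 1={foll,b=7,log=-}
step 3 deliver 1→3: —
step 4 deliver 3→2: 2={foll,b=7,log=-}
step 5 deliver 2→3: 3={lead,b=7,log=-}
step 6 propose(3,'r'): —
step 7 deliver 3→1: 1={foll,b=7,log=r}
step 8 deliver 1→3: —
step 9 timeout(2): 2={cand,b=10,log=-}
step 10 deliver 2→0: 0={foll,b=10,log=-}
step 11 deliver 0→2: —
step 12 crash(2): 2={✗cand,b=10,log=-}
step 13 deliver 0→2: —
step 14 recover(2): 2={foll,b=10,log=-}
step 15 deliver 2→1: —
step 16 deliver 3→1: —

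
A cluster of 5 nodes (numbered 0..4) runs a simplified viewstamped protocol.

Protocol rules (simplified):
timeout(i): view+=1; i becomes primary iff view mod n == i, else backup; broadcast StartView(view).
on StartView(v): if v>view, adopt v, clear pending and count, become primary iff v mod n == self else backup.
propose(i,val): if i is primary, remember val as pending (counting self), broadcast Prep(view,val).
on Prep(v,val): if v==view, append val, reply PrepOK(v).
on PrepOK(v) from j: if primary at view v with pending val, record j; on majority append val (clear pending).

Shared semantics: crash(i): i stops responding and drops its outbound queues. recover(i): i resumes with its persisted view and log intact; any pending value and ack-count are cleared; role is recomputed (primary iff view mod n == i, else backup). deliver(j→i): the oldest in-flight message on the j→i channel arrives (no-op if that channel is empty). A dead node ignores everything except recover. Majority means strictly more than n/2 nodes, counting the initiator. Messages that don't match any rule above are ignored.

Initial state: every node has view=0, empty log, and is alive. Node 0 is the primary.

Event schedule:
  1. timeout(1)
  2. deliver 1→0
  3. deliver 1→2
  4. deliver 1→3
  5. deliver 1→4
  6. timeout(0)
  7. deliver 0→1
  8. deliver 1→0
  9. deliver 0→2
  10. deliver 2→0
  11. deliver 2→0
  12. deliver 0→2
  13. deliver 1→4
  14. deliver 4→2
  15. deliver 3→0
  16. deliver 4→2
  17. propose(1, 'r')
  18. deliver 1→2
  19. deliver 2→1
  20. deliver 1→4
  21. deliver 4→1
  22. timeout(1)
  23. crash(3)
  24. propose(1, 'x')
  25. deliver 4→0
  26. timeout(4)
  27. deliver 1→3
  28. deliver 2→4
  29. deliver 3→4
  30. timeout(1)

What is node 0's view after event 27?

2

[1] timeout(1) → N1(prim v1 [-])
[2] deliver 1→0 → N0(back v1 [-])
[3] deliver 1→2 → N2(back v1 [-])
[4] deliver 1→3 → N3(back v1 [-])
[5] deliver 1→4 → N4(back v1 [-])
[6] timeout(0) → N0(back v2 [-])
[7] deliver 0→1 → N1(back v2 [-])
[8] deliver 1→0 → ∅
[9] deliver 0→2 → N2(prim v2 [-])
[10] deliver 2→0 → ∅
[11] deliver 2→0 → ∅
[12] deliver 0→2 → ∅
[13] deliver 1→4 → ∅
[14] deliver 4→2 → ∅
[15] deliver 3→0 → ∅
[16] deliver 4→2 → ∅
[17] propose(1,'r') → ∅
[18] deliver 1→2 → ∅
[19] deliver 2→1 → ∅
[20] deliver 1→4 → ∅
[21] deliver 4→1 → ∅
[22] timeout(1) → N1(back v3 [-])
[23] crash(3) → N3(✗back v1 [-])
[24] propose(1,'x') → ∅
[25] deliver 4→0 → ∅
[26] timeout(4) → N4(back v2 [-])
[27] deliver 1→3 → ∅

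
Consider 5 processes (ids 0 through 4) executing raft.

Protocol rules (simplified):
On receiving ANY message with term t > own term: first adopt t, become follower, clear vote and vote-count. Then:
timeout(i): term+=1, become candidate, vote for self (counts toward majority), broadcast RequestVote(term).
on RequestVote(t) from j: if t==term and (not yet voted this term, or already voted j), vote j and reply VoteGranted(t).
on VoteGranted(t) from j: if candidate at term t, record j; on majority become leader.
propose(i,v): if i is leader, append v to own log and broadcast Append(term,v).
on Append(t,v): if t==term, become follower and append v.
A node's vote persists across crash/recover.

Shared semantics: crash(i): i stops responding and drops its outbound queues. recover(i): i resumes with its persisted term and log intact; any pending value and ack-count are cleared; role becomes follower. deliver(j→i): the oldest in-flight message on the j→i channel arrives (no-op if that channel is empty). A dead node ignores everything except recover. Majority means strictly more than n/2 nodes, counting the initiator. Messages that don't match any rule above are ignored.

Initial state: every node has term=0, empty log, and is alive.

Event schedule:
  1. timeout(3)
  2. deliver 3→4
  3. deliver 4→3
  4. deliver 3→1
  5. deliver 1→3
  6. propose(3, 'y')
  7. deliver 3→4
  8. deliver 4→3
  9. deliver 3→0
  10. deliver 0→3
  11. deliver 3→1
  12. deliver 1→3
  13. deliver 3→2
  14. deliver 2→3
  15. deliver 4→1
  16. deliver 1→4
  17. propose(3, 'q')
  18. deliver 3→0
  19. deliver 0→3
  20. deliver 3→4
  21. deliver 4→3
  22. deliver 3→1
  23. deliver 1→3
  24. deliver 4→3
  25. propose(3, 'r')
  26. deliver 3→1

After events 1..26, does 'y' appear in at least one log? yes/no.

yes

1. timeout(3):  <3:cand t1 ->
2. deliver 3→4:  <4:foll t1 ->
3. deliver 4→3:  nop
4. deliver 3→1:  <1:foll t1 ->
5. deliver 1→3:  <3:lead t1 ->
6. propose(3,'y'):  <3:lead t1 y>
7. deliver 3→4:  <4:foll t1 y>
8. deliver 4→3:  nop
9. deliver 3→0:  <0:foll t1 ->
10. deliver 0→3:  nop
11. deliver 3→1:  <1:foll t1 y>
12. deliver 1→3:  nop
13. deliver 3→2:  <2:foll t1 ->
14. deliver 2→3:  nop
15. deliver 4→1:  nop
16. deliver 1→4:  nop
17. propose(3,'q'):  <3:lead t1 y,q>
18. deliver 3→0:  <0:foll t1 y>
19. deliver 0→3:  nop
20. deliver 3→4:  <4:foll t1 y,q>
21. deliver 4→3:  nop
22. deliver 3→1:  <1:foll t1 y,q>
23. deliver 1→3:  nop
24. deliver 4→3:  nop
25. propose(3,'r'):  <3:lead t1 y,q,r>
26. deliver 3→1:  <1:foll t1 y,q,r>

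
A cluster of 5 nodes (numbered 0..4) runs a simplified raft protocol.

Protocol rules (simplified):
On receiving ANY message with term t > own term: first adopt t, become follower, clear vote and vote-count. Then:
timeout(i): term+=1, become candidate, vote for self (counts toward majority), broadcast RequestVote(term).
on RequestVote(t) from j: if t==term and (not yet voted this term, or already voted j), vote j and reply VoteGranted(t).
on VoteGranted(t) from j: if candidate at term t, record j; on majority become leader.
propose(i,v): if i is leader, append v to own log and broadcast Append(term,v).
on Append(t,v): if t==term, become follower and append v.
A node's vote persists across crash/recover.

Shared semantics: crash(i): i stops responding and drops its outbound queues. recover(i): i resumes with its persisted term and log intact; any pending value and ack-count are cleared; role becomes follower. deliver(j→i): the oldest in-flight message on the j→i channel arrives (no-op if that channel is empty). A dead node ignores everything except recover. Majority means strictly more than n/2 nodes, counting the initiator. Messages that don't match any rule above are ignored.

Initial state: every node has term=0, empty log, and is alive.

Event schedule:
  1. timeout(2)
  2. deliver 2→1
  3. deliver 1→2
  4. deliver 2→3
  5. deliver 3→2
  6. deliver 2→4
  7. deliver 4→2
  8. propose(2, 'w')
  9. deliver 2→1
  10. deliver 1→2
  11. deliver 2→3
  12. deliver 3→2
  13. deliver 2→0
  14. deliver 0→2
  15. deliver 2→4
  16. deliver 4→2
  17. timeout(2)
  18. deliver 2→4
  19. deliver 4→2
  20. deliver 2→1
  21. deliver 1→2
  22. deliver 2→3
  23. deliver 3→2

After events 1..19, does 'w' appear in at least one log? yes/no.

1. timeout(2):  <2:cand t1 ->
2. deliver 2→1:  <1:foll t1 ->
3. deliver 1→2:  nop
4. deliver 2→3:  <3:foll t1 ->
5. deliver 3→2:  <2:lead t1 ->
6. deliver 2→4:  <4:foll t1 ->
7. deliver 4→2:  nop
8. propose(2,'w'):  <2:lead t1 w>
9. deliver 2→1:  <1:foll t1 w>
10. deliver 1→2:  nop
11. deliver 2→3:  <3:foll t1 w>
12. deliver 3→2:  nop
13. deliver 2→0:  <0:foll t1 ->
14. deliver 0→2:  nop
15. deliver 2→4:  <4:foll t1 w>
16. deliver 4→2:  nop
17. timeout(2):  <2:cand t2 w>
18. deliver 2→4:  <4:foll t2 w>
19. deliver 4→2:  nop

yes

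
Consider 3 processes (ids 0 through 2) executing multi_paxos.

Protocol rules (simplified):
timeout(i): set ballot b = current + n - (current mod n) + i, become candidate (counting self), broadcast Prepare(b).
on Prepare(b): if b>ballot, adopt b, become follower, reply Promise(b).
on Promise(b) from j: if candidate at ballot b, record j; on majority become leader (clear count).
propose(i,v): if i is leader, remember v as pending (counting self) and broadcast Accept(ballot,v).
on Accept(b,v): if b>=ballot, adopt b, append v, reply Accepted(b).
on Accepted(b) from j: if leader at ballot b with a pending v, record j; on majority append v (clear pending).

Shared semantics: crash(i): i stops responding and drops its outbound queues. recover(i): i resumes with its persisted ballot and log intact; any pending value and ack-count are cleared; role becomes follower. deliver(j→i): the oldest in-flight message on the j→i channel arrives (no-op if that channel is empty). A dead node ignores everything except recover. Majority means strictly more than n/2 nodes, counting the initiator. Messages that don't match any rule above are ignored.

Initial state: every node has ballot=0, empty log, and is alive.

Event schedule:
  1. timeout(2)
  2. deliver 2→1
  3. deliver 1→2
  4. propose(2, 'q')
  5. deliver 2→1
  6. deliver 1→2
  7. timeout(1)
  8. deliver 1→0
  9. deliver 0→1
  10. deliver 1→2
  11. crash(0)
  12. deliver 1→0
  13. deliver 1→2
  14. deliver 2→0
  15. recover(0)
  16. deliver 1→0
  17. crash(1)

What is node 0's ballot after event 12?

step 1 timeout(2): 2={cand,b=5,log=-}
step 2 deliver 2→1: 1={foll,b=5,log=-}
step 3 deliver 1→2: 2={lead,b=5,log=-}
step 4 propose(2,'q'): —
step 5 deliver 2→1: 1={foll,b=5,log=q}
step 6 deliver 1→2: 2={lead,b=5,log=q}
step 7 timeout(1): 1={cand,b=7,log=q}
step 8 deliver 1→0: 0={foll,b=7,log=-}
step 9 deliver 0→1: 1={lead,b=7,log=q}
step 10 deliver 1→2: 2={foll,b=7,log=q}
step 11 crash(0): 0={✗foll,b=7,log=-}
step 12 deliver 1→0: —

7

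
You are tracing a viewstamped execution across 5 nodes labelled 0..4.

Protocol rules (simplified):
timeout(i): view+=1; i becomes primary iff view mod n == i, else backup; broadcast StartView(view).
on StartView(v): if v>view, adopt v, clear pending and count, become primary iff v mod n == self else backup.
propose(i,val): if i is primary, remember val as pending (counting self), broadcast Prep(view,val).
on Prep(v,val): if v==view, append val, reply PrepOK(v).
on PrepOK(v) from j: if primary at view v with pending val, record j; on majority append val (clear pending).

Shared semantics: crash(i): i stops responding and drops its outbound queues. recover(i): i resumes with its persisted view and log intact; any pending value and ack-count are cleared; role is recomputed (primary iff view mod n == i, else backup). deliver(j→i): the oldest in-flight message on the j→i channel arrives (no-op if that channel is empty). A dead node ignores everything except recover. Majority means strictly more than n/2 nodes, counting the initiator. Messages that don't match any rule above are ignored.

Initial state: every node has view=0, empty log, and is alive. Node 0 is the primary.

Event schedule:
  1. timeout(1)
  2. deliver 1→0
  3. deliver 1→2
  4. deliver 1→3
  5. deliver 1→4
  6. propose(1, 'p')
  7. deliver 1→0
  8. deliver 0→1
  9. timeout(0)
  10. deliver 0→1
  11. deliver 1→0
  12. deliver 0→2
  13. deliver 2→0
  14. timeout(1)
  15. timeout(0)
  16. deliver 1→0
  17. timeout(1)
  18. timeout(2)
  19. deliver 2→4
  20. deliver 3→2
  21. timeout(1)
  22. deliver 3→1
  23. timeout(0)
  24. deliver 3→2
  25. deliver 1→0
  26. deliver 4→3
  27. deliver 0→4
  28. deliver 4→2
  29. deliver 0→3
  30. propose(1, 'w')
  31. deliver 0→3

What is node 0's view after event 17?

[1] timeout(1) → N1(prim v1 [-])
[2] deliver 1→0 → N0(back v1 [-])
[3] deliver 1→2 → N2(back v1 [-])
[4] deliver 1→3 → N3(back v1 [-])
[5] deliver 1→4 → N4(back v1 [-])
[6] propose(1,'p') → ∅
[7] deliver 1→0 → N0(back v1 [p])
[8] deliver 0→1 → ∅
[9] timeout(0) → N0(back v2 [p])
[10] deliver 0→1 → N1(back v2 [-])
[11] deliver 1→0 → ∅
[12] deliver 0→2 → N2(prim v2 [-])
[13] deliver 2→0 → ∅
[14] timeout(1) → N1(back v3 [-])
[15] timeout(0) → N0(back v3 [p])
[16] deliver 1→0 → ∅
[17] timeout(1) → N1(back v4 [-])

3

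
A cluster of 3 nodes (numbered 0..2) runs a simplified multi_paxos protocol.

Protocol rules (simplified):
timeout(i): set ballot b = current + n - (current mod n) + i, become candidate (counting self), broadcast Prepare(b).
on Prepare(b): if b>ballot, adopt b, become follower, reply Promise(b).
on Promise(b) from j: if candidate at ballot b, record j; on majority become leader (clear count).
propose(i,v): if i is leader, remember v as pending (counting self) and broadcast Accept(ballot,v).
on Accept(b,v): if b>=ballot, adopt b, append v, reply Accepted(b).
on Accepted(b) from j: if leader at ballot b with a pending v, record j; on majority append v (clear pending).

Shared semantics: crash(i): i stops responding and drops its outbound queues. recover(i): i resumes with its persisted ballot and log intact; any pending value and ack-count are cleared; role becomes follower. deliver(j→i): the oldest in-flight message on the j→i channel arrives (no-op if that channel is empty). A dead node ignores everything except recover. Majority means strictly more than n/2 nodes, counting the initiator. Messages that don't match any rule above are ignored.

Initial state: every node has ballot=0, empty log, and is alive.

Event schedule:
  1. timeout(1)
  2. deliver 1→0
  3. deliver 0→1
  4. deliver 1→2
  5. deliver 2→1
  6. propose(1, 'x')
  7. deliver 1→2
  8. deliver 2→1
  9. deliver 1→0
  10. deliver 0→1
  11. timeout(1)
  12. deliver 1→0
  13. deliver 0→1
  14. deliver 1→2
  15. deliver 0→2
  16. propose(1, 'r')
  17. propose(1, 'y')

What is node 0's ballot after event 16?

[1] timeout(1) → N1(cand b4 [-])
[2] deliver 1→0 → N0(foll b4 [-])
[3] deliver 0→1 → N1(lead b4 [-])
[4] deliver 1→2 → N2(foll b4 [-])
[5] deliver 2→1 → ∅
[6] propose(1,'x') → ∅
[7] deliver 1→2 → N2(foll b4 [x])
[8] deliver 2→1 → N1(lead b4 [x])
[9] deliver 1→0 → N0(foll b4 [x])
[10] deliver 0→1 → ∅
[11] timeout(1) → N1(cand b7 [x])
[12] deliver 1→0 → N0(foll b7 [x])
[13] deliver 0→1 → N1(lead b7 [x])
[14] deliver 1→2 → N2(foll b7 [x])
[15] deliver 0→2 → ∅
[16] propose(1,'r') → ∅

7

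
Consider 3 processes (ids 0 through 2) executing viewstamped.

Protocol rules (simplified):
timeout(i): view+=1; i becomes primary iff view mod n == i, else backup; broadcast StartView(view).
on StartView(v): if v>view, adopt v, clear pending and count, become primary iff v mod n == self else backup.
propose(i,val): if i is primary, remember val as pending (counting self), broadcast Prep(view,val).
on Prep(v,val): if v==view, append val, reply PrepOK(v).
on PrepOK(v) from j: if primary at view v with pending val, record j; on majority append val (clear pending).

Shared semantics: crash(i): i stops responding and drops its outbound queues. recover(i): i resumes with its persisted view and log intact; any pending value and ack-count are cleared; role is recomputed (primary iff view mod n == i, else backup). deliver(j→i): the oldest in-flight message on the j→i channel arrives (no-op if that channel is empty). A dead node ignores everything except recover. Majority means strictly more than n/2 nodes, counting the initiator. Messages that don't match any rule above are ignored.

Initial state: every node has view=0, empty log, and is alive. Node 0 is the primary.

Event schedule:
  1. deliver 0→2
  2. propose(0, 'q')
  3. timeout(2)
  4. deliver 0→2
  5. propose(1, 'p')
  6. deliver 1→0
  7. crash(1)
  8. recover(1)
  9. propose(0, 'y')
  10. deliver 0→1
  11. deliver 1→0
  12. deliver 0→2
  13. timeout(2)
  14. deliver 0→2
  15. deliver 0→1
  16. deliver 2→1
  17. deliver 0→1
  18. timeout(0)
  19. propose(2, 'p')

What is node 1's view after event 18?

1

step 1 deliver 0→2: —
step 2 propose(0,'q'): —
step 3 timeout(2): 2={back,v=1,log=-}
step 4 deliver 0→2: —
step 5 propose(1,'p'): —
step 6 deliver 1→0: —
step 7 crash(1): 1={✗back,v=0,log=-}
step 8 recover(1): 1={back,v=0,log=-}
step 9 propose(0,'y'): —
step 10 deliver 0→1: 1={back,v=0,log=q}
step 11 deliver 1→0: 0={prim,v=0,log=y}
step 12 deliver 0→2: —
step 13 timeout(2): 2={prim,v=2,log=-}
step 14 deliver 0→2: —
step 15 deliver 0→1: 1={back,v=0,log=q,y}
step 16 deliver 2→1: 1={prim,v=1,log=q,y}
step 17 deliver 0→1: —
step 18 timeout(0): 0={back,v=1,log=y}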